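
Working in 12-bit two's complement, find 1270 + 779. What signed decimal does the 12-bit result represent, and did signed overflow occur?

-2047; overflow

1270 → 010011110110
779 → 001100001011
  010011110110
+ 001100001011
= 100000000001
Result 100000000001: MSB = 1 → 2049 − 4096 = -2047.
Both addends are non-negative but the stored result is negative: signed overflow. The true value 1270 + 779 = 2049 lies outside [-2048, 2047].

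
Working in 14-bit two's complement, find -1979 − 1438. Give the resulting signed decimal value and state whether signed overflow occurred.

-3417; no overflow

-1979 → 11100001000101
1438 → 00010110011110
Subtract via negate-and-add: invert 00010110011110 + 1 = 11101001100010 (i.e. -1438).
  11100001000101
+ 11101001100010
= 11001010100111  (discard carry-out 1)
Result 11001010100111: MSB = 1 → 12967 − 16384 = -3417.
Both addends (after negating the subtrahend) are negative and so is the stored result: no signed overflow.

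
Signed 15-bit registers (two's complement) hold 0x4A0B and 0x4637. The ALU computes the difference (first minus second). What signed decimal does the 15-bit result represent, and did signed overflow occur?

0x4A0B = 100101000001011 = -13813 (signed)
0x4637 = 100011000110111 = -14793 (signed)
Subtract via negate-and-add: invert 100011000110111 + 1 = 011100111001001 (i.e. 14793).
  100101000001011
+ 011100111001001
= 000001111010100  (discard carry-out 1)
Result 000001111010100: MSB = 0 → value 980.
Addends (after negating the subtrahend) have opposite signs, so signed overflow cannot occur.

980; no overflow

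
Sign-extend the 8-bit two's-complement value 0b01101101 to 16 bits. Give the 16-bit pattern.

0000000001101101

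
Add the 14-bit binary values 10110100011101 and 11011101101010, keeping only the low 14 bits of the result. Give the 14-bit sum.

10010010000111

  10110100011101
+ 11011101101010
= 10010010000111  (discard carry-out 1)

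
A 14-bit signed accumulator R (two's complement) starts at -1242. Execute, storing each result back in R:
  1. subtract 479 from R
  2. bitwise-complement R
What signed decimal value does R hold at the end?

Start: R = -1242 = 11101100100110.
R = -1242 − 479 = -1721 = 11100101000111
R = NOT 11100101000111 = 00011010111000 = 1720

1720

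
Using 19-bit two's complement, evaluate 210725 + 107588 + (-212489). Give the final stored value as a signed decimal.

105824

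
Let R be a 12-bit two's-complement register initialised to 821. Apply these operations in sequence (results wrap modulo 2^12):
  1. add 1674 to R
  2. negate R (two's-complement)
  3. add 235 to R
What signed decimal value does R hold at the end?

Start: R = 821 = 001100110101.
R = 821 + 1674 = 2495; wraps to -1601 = 100110111111
R = −(-1601) = 1601 = 011001000001
R = 1601 + 235 = 1836 = 011100101100

1836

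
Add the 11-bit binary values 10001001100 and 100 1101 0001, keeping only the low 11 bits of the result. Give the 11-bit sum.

00100011101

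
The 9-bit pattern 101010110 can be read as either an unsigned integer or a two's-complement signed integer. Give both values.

Unsigned: 101010110 = 342.
Signed: MSB=1 → 342 − 512 = -170.

unsigned = 342, signed = -170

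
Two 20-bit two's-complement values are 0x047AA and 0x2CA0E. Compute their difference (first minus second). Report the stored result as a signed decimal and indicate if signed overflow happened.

0x047AA = 00000100011110101010 = 18346 (signed)
0x2CA0E = 00101100101000001110 = 182798 (signed)
Subtract via negate-and-add: invert 00101100101000001110 + 1 = 11010011010111110010 (i.e. -182798).
  00000100011110101010
+ 11010011010111110010
= 11010111110110011100
Result 11010111110110011100: MSB = 1 → 884124 − 1048576 = -164452.
Addends (after negating the subtrahend) have opposite signs, so signed overflow cannot occur.

-164452; no overflow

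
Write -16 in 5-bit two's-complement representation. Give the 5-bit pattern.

|-16| = 16 = 10000 in 5 bits.
Invert the bits: 01111. Add 1: 10000.

10000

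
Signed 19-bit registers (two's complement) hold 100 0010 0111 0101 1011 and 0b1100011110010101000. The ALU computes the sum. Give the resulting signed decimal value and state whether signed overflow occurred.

100 0010 0111 0101 1011 → 1000010011101011011 = -252069 (signed)
0b1100011110010101000 → 1100011110010101000 = -115544 (signed)
  1000010011101011011
+ 1100011110010101000
= 0100110010000000011  (discard carry-out 1)
Result 0100110010000000011: MSB = 0 → value 156675.
Both addends are negative but the stored result is non-negative: signed overflow. The true value -252069 + (-115544) = -367613 lies outside [-262144, 262143].

156675; overflow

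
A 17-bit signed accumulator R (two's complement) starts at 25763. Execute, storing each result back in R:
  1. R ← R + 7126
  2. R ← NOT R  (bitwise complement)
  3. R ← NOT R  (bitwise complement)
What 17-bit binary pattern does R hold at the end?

Start: R = 25763 = 00110010010100011.
R = 25763 + 7126 = 32889 = 01000000001111001
R = NOT 01000000001111001 = 10111111110000110 = -32890
R = NOT 10111111110000110 = 01000000001111001 = 32889

01000000001111001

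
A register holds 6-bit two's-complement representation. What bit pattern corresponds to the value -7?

111001

|-7| = 7 = 000111 in 6 bits.
Invert the bits: 111000. Add 1: 111001.
Check: 111001 reads as 57 − 64 = -7.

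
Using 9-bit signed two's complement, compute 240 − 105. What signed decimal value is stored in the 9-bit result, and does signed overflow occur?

240 → 011110000
105 → 001101001
Subtract via negate-and-add: invert 001101001 + 1 = 110010111 (i.e. -105).
  011110000
+ 110010111
= 010000111  (discard carry-out 1)
Result 010000111: MSB = 0 → value 135.
Addends (after negating the subtrahend) have opposite signs, so signed overflow cannot occur.

135; no overflow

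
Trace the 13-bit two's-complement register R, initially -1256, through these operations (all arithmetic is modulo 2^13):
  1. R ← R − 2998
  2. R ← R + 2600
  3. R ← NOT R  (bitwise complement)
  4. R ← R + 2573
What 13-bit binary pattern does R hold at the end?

Start: R = -1256 = 1101100011000.
R = -1256 − 2998 = -4254; wraps to 3938 = 0111101100010
R = 3938 + 2600 = 6538; wraps to -1654 = 1100110001010
R = NOT 1100110001010 = 0011001110101 = 1653
R = 1653 + 2573 = 4226; wraps to -3966 = 1000010000010

1000010000010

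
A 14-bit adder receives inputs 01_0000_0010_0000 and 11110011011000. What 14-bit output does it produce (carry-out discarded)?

  01000000100000
+ 11110011011000
= 00110011111000  (discard carry-out 1)

00110011111000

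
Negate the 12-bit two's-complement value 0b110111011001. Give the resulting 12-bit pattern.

001000100111

Invert: 001000100110. Add 1: 001000100111.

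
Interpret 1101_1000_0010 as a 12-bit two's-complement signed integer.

MSB is 1, so the value is negative.
Invert: 001001111101. Add 1: 001001111110 = 638. So the value is −638.

-638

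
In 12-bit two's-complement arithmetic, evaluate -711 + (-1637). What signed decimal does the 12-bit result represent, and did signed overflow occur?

-711 → 110100111001
-1637 → 100110011011
  110100111001
+ 100110011011
= 011011010100  (discard carry-out 1)
Result 011011010100: MSB = 0 → value 1748.
Both addends are negative but the stored result is non-negative: signed overflow. The true value -711 + (-1637) = -2348 lies outside [-2048, 2047].

1748; overflow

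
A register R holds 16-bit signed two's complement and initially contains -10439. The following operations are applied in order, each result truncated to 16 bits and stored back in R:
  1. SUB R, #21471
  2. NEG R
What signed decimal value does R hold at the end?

31910

Start: R = -10439 = 1101011100111001.
R = -10439 − 21471 = -31910 = 1000001101011010
R = −(-31910) = 31910 = 0111110010100110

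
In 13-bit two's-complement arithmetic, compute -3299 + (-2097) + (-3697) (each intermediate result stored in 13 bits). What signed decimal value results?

-3299 + (-2097) = -5396 → wraps to 2796 (0101011101100)
2796 + (-3697) = -901 (1110001111011)

-901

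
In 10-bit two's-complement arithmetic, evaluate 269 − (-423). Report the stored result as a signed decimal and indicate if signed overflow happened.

269 → 0100001101
-423 → 1001011001
Subtract via negate-and-add: invert 1001011001 + 1 = 0110100111 (i.e. 423).
  0100001101
+ 0110100111
= 1010110100
Result 1010110100: MSB = 1 → 692 − 1024 = -332.
Both addends (after negating the subtrahend) are non-negative but the stored result is negative: signed overflow. The true value 269 − (-423) = 692 lies outside [-512, 511].

-332; overflow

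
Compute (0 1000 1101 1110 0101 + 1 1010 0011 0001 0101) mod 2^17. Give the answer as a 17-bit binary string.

  01000110111100101
+ 11010001100010101
= 00011000011111010  (discard carry-out 1)

00011000011111010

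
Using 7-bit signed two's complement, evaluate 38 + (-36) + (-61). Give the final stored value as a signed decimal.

38 + (-36) = 2 (0000010)
2 + (-61) = -59 (1000101)

-59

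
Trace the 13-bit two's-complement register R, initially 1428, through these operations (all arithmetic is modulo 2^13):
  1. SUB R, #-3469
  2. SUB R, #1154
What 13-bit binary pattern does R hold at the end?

Start: R = 1428 = 0010110010100.
R = 1428 − (-3469) = 4897; wraps to -3295 = 1001100100001
R = -3295 − 1154 = -4449; wraps to 3743 = 0111010011111

0111010011111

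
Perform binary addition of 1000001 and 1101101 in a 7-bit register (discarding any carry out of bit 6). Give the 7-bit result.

  1000001
+ 1101101
= 0101110  (discard carry-out 1)

0101110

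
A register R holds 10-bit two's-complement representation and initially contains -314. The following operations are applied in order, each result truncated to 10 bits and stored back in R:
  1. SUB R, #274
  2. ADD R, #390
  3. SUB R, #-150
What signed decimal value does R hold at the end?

-48

Start: R = -314 = 1011000110.
R = -314 − 274 = -588; wraps to 436 = 0110110100
R = 436 + 390 = 826; wraps to -198 = 1100111010
R = -198 − (-150) = -48 = 1111010000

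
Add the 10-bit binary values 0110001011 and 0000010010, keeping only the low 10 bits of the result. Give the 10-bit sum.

  0110001011
+ 0000010010
= 0110011101

0110011101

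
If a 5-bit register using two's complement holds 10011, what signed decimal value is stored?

MSB is 1, so the value is negative.
Unsigned reading: 19. Subtract 2^5 = 32: 19 − 32 = -13.

-13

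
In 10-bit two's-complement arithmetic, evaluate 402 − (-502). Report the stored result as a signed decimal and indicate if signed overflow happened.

402 → 0110010010
-502 → 1000001010
Subtract via negate-and-add: invert 1000001010 + 1 = 0111110110 (i.e. 502).
  0110010010
+ 0111110110
= 1110001000
Result 1110001000: MSB = 1 → 904 − 1024 = -120.
Both addends (after negating the subtrahend) are non-negative but the stored result is negative: signed overflow. The true value 402 − (-502) = 904 lies outside [-512, 511].

-120; overflow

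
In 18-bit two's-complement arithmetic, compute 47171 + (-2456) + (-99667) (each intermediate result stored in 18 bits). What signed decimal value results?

47171 + (-2456) = 44715 (001010111010101011)
44715 + (-99667) = -54952 (110010100101011000)

-54952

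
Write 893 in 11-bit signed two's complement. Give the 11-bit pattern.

893 is non-negative, so write it directly in 11 bits: 01101111101.

01101111101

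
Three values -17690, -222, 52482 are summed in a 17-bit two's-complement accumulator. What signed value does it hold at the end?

-17690 + (-222) = -17912 (11011101000001000)
-17912 + 52482 = 34570 (01000011100001010)

34570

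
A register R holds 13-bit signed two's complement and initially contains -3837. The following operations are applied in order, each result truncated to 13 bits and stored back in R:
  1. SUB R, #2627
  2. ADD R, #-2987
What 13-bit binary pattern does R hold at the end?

Start: R = -3837 = 1000100000011.
R = -3837 − 2627 = -6464; wraps to 1728 = 0011011000000
R = 1728 + (-2987) = -1259 = 1101100010101

1101100010101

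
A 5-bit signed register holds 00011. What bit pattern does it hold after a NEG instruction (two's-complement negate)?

Invert: 11100. Add 1: 11101.
Check: 00011 = 3, 11101 = -3.

11101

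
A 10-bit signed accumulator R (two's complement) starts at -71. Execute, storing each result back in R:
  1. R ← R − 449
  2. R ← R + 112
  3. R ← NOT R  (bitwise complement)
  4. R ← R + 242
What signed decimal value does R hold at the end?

-375

Start: R = -71 = 1110111001.
R = -71 − 449 = -520; wraps to 504 = 0111111000
R = 504 + 112 = 616; wraps to -408 = 1001101000
R = NOT 1001101000 = 0110010111 = 407
R = 407 + 242 = 649; wraps to -375 = 1010001001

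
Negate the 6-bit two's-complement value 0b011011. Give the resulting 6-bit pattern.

Invert: 100100. Add 1: 100101.
Check: 011011 = 27, 100101 = -27.

100101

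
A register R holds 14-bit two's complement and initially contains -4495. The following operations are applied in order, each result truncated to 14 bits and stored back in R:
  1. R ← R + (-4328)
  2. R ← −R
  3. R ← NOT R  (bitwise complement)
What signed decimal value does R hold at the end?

Start: R = -4495 = 10111001110001.
R = -4495 + (-4328) = -8823; wraps to 7561 = 01110110001001
R = −(7561) = -7561 = 10001001110111
R = NOT 10001001110111 = 01110110001000 = 7560

7560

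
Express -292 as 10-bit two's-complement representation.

1011011100

|-292| = 292 = 0100100100 in 10 bits.
Invert the bits: 1011011011. Add 1: 1011011100.
Check: 1011011100 reads as 732 − 1024 = -292.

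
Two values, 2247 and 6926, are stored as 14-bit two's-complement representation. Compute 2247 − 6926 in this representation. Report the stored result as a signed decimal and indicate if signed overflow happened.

-4679; no overflow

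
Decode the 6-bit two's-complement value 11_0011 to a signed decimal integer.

-13

MSB is 1, so the value is negative.
Unsigned reading: 51. Subtract 2^6 = 64: 51 − 64 = -13.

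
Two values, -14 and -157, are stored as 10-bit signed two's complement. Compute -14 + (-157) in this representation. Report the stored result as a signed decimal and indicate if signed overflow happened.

-171; no overflow

-14 → 1111110010
-157 → 1101100011
  1111110010
+ 1101100011
= 1101010101  (discard carry-out 1)
Result 1101010101: MSB = 1 → 853 − 1024 = -171.
Both addends are negative and so is the stored result: no signed overflow.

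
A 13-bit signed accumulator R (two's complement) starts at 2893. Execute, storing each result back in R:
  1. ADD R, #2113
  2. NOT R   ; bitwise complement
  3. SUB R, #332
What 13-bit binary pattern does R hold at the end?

0101100100101

Start: R = 2893 = 0101101001101.
R = 2893 + 2113 = 5006; wraps to -3186 = 1001110001110
R = NOT 1001110001110 = 0110001110001 = 3185
R = 3185 − 332 = 2853 = 0101100100101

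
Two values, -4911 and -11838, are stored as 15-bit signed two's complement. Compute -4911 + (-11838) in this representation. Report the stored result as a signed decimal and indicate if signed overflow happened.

-4911 → 110110011010001
-11838 → 101000111000010
  110110011010001
+ 101000111000010
= 011111010010011  (discard carry-out 1)
Result 011111010010011: MSB = 0 → value 16019.
Both addends are negative but the stored result is non-negative: signed overflow. The true value -4911 + (-11838) = -16749 lies outside [-16384, 16383].

16019; overflow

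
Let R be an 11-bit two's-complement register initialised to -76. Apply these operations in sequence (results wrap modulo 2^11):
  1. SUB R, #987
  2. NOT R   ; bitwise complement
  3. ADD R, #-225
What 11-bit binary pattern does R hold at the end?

Start: R = -76 = 11110110100.
R = -76 − 987 = -1063; wraps to 985 = 01111011001
R = NOT 01111011001 = 10000100110 = -986
R = -986 + (-225) = -1211; wraps to 837 = 01101000101

01101000101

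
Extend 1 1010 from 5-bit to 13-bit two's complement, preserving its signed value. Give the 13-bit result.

MSB of 11010 is 1; replicate it into the new high bits.
11111111|11010 → 1111111111010 (still -6).

1111111111010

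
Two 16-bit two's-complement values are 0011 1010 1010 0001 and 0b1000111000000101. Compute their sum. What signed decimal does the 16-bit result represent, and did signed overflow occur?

-14170; no overflow

0011 1010 1010 0001 → 0011101010100001 = 15009 (signed)
0b1000111000000101 → 1000111000000101 = -29179 (signed)
  0011101010100001
+ 1000111000000101
= 1100100010100110
Result 1100100010100110: MSB = 1 → 51366 − 65536 = -14170.
Addends have opposite signs, so signed overflow cannot occur.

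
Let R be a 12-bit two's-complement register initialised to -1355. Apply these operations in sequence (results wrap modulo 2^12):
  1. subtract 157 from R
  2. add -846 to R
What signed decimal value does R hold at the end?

Start: R = -1355 = 101010110101.
R = -1355 − 157 = -1512 = 101000011000
R = -1512 + (-846) = -2358; wraps to 1738 = 011011001010

1738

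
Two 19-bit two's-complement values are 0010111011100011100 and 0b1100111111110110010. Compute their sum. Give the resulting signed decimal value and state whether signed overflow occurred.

-2354; no overflow

0010111011100011100 = 96028 (signed)
0b1100111111110110010 → 1100111111110110010 = -98382 (signed)
  0010111011100011100
+ 1100111111110110010
= 1111111011011001110
Result 1111111011011001110: MSB = 1 → 521934 − 524288 = -2354.
Addends have opposite signs, so signed overflow cannot occur.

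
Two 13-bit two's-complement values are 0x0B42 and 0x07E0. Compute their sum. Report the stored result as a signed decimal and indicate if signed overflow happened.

-3294; overflow

0x0B42 = 0101101000010 = 2882 (signed)
0x07E0 = 0011111100000 = 2016 (signed)
  0101101000010
+ 0011111100000
= 1001100100010
Result 1001100100010: MSB = 1 → 4898 − 8192 = -3294.
Both addends are non-negative but the stored result is negative: signed overflow. The true value 2882 + 2016 = 4898 lies outside [-4096, 4095].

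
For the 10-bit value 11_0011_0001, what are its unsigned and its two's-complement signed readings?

Unsigned: 1100110001 = 817.
Signed: MSB=1 → 817 − 1024 = -207.

unsigned = 817, signed = -207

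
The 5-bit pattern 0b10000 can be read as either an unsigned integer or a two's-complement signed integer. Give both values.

unsigned = 16, signed = -16

Unsigned: 10000 = 16.
Signed: MSB=1 → 16 − 32 = -16.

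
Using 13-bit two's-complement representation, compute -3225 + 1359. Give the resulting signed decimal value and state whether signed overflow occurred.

-1866; no overflow

-3225 → 1001101100111
1359 → 0010101001111
  1001101100111
+ 0010101001111
= 1100010110110
Result 1100010110110: MSB = 1 → 6326 − 8192 = -1866.
Addends have opposite signs, so signed overflow cannot occur.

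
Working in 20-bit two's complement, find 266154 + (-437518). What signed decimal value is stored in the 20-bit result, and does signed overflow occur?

-171364; no overflow

266154 → 01000000111110101010
-437518 → 10010101001011110010
  01000000111110101010
+ 10010101001011110010
= 11010110001010011100
Result 11010110001010011100: MSB = 1 → 877212 − 1048576 = -171364.
Addends have opposite signs, so signed overflow cannot occur.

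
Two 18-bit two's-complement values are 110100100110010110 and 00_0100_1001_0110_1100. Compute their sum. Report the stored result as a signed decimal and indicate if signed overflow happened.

-27902; no overflow

110100100110010110 = -46698 (signed)
00_0100_1001_0110_1100 → 000100100101101100 = 18796 (signed)
  110100100110010110
+ 000100100101101100
= 111001001100000010
Result 111001001100000010: MSB = 1 → 234242 − 262144 = -27902.
Addends have opposite signs, so signed overflow cannot occur.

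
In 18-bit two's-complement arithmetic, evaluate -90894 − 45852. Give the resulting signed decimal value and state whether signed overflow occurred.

125398; overflow

-90894 → 101001110011110010
45852 → 001011001100011100
Subtract via negate-and-add: invert 001011001100011100 + 1 = 110100110011100100 (i.e. -45852).
  101001110011110010
+ 110100110011100100
= 011110100111010110  (discard carry-out 1)
Result 011110100111010110: MSB = 0 → value 125398.
Both addends (after negating the subtrahend) are negative but the stored result is non-negative: signed overflow. The true value -90894 − 45852 = -136746 lies outside [-131072, 131071].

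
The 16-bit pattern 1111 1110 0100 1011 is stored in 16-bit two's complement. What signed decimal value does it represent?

-437

MSB is 1, so the value is negative.
Invert: 0000000110110100. Add 1: 0000000110110101 = 437. So the value is −437.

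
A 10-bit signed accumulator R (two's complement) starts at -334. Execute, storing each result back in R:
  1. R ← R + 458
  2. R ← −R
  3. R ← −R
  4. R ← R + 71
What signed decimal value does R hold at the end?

Start: R = -334 = 1010110010.
R = -334 + 458 = 124 = 0001111100
R = −(124) = -124 = 1110000100
R = −(-124) = 124 = 0001111100
R = 124 + 71 = 195 = 0011000011

195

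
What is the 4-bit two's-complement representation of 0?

0 is non-negative, so write it directly in 4 bits: 0000.

0000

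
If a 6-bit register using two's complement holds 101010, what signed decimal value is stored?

MSB is 1, so the value is negative.
Invert: 010101. Add 1: 010110 = 22. So the value is −22.

-22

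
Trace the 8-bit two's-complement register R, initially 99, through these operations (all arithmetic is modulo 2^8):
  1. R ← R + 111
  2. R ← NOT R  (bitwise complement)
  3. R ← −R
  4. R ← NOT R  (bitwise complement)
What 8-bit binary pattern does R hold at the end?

00101100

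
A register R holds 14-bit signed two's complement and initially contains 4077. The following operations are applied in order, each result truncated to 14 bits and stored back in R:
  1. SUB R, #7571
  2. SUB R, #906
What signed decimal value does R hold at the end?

-4400

Start: R = 4077 = 00111111101101.
R = 4077 − 7571 = -3494 = 11001001011010
R = -3494 − 906 = -4400 = 10111011010000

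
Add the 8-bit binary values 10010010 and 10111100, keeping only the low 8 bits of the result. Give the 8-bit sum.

  10010010
+ 10111100
= 01001110  (discard carry-out 1)

01001110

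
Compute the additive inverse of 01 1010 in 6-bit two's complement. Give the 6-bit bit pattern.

Invert: 100101. Add 1: 100110.

100110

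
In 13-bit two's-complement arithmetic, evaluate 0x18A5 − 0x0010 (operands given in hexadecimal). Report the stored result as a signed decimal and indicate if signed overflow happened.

0x18A5 = 1100010100101 = -1883 (signed)
0x0010 = 0000000010000 = 16 (signed)
Subtract via negate-and-add: invert 0000000010000 + 1 = 1111111110000 (i.e. -16).
  1100010100101
+ 1111111110000
= 1100010010101  (discard carry-out 1)
Result 1100010010101: MSB = 1 → 6293 − 8192 = -1899.
Both addends (after negating the subtrahend) are negative and so is the stored result: no signed overflow.

-1899; no overflow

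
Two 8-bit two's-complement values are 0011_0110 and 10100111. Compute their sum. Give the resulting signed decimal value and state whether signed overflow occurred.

-35; no overflow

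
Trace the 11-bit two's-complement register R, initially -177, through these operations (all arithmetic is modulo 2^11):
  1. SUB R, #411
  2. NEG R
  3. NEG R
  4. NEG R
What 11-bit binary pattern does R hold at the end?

01001001100

Start: R = -177 = 11101001111.
R = -177 − 411 = -588 = 10110110100
R = −(-588) = 588 = 01001001100
R = −(588) = -588 = 10110110100
R = −(-588) = 588 = 01001001100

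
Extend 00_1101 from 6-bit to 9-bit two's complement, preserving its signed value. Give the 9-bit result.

000001101

MSB of 001101 is 0; replicate it into the new high bits.
000|001101 → 000001101 (still 13).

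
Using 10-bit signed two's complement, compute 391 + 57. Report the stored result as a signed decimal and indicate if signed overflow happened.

391 → 0110000111
57 → 0000111001
  0110000111
+ 0000111001
= 0111000000
Result 0111000000: MSB = 0 → value 448.
Both addends are non-negative and so is the stored result: no signed overflow.

448; no overflow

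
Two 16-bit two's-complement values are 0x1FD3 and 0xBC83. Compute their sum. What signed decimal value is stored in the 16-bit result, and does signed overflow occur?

0x1FD3 = 0001111111010011 = 8147 (signed)
0xBC83 = 1011110010000011 = -17277 (signed)
  0001111111010011
+ 1011110010000011
= 1101110001010110
Result 1101110001010110: MSB = 1 → 56406 − 65536 = -9130.
Addends have opposite signs, so signed overflow cannot occur.

-9130; no overflow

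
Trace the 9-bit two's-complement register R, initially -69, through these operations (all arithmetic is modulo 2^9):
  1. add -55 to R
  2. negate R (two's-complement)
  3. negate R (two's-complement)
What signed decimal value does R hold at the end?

-124

Start: R = -69 = 110111011.
R = -69 + (-55) = -124 = 110000100
R = −(-124) = 124 = 001111100
R = −(124) = -124 = 110000100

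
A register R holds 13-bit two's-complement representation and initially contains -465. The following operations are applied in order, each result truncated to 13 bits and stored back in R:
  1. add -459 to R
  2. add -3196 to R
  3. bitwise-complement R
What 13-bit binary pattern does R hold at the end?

1000000010111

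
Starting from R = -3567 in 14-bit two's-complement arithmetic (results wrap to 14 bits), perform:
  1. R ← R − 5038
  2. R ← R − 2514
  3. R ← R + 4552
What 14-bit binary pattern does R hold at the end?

10011001011001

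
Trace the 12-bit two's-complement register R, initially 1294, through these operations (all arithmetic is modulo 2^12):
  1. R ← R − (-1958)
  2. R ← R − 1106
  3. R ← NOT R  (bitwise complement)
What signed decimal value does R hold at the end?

Start: R = 1294 = 010100001110.
R = 1294 − (-1958) = 3252; wraps to -844 = 110010110100
R = -844 − 1106 = -1950 = 100001100010
R = NOT 100001100010 = 011110011101 = 1949

1949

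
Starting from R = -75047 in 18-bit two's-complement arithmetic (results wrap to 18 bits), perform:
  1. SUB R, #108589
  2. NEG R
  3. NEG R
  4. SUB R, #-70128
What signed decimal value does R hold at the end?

-113508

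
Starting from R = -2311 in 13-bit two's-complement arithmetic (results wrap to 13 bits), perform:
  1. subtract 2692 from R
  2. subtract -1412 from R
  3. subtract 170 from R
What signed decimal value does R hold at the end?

Start: R = -2311 = 1011011111001.
R = -2311 − 2692 = -5003; wraps to 3189 = 0110001110101
R = 3189 − (-1412) = 4601; wraps to -3591 = 1000111111001
R = -3591 − 170 = -3761 = 1000101001111

-3761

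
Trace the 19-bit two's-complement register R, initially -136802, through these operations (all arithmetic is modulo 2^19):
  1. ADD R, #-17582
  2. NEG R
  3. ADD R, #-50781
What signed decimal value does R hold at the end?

103603

Start: R = -136802 = 1011110100110011110.
R = -136802 + (-17582) = -154384 = 1011010010011110000
R = −(-154384) = 154384 = 0100101101100010000
R = 154384 + (-50781) = 103603 = 0011001010010110011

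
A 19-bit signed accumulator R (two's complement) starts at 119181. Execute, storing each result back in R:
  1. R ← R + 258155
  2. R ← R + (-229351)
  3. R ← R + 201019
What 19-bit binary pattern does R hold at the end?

Start: R = 119181 = 0011101000110001101.
R = 119181 + 258155 = 377336; wraps to -146952 = 1011100000111111000
R = -146952 + (-229351) = -376303; wraps to 147985 = 0100100001000010001
R = 147985 + 201019 = 349004; wraps to -175284 = 1010101001101001100

1010101001101001100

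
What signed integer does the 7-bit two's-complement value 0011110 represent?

MSB is 0, so the value is non-negative: 0011110 = 30.

30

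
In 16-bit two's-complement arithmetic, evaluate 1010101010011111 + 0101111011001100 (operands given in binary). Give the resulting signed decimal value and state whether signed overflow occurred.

2411; no overflow

1010101010011111 = -21857 (signed)
0101111011001100 = 24268 (signed)
  1010101010011111
+ 0101111011001100
= 0000100101101011  (discard carry-out 1)
Result 0000100101101011: MSB = 0 → value 2411.
Addends have opposite signs, so signed overflow cannot occur.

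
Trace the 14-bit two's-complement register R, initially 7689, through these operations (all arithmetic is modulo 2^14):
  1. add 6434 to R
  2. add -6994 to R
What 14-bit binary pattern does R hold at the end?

01101111011001

Start: R = 7689 = 01111000001001.
R = 7689 + 6434 = 14123; wraps to -2261 = 11011100101011
R = -2261 + (-6994) = -9255; wraps to 7129 = 01101111011001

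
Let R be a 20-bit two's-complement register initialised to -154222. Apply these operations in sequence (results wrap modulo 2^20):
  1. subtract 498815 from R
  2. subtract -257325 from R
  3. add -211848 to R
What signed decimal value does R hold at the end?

Start: R = -154222 = 11011010010110010010.
R = -154222 − 498815 = -653037; wraps to 395539 = 01100000100100010011
R = 395539 − (-257325) = 652864; wraps to -395712 = 10011111011001000000
R = -395712 + (-211848) = -607560; wraps to 441016 = 01101011101010111000

441016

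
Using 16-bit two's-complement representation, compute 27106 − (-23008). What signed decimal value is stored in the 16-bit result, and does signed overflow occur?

27106 → 0110100111100010
-23008 → 1010011000100000
Subtract via negate-and-add: invert 1010011000100000 + 1 = 0101100111100000 (i.e. 23008).
  0110100111100010
+ 0101100111100000
= 1100001111000010
Result 1100001111000010: MSB = 1 → 50114 − 65536 = -15422.
Both addends (after negating the subtrahend) are non-negative but the stored result is negative: signed overflow. The true value 27106 − (-23008) = 50114 lies outside [-32768, 32767].

-15422; overflow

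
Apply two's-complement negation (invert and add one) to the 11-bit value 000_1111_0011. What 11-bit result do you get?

Invert: 11100001100. Add 1: 11100001101.
Check: 00011110011 = 243, 11100001101 = -243.

11100001101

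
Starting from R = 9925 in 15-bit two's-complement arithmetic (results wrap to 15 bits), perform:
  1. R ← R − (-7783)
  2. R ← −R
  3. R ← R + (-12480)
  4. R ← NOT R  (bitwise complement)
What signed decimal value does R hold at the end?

Start: R = 9925 = 010011011000101.
R = 9925 − (-7783) = 17708; wraps to -15060 = 100010100101100
R = −(-15060) = 15060 = 011101011010100
R = 15060 + (-12480) = 2580 = 000101000010100
R = NOT 000101000010100 = 111010111101011 = -2581

-2581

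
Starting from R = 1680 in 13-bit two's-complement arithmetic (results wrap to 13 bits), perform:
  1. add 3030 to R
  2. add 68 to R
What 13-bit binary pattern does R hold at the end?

1001010101010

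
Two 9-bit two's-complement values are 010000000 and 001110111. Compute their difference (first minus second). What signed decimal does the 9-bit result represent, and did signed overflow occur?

9; no overflow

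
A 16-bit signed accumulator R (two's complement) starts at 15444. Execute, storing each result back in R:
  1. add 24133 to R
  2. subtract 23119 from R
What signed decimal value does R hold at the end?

Start: R = 15444 = 0011110001010100.
R = 15444 + 24133 = 39577; wraps to -25959 = 1001101010011001
R = -25959 − 23119 = -49078; wraps to 16458 = 0100000001001010

16458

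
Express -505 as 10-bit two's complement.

1000000111

|-505| = 505 = 0111111001 in 10 bits.
Invert the bits: 1000000110. Add 1: 1000000111.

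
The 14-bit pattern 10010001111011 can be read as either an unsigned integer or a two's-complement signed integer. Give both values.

unsigned = 9339, signed = -7045

Unsigned: 10010001111011 = 9339.
Signed: MSB=1 → 9339 − 16384 = -7045.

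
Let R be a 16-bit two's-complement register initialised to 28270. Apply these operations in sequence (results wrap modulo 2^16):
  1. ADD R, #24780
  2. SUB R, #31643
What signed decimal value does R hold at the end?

Start: R = 28270 = 0110111001101110.
R = 28270 + 24780 = 53050; wraps to -12486 = 1100111100111010
R = -12486 − 31643 = -44129; wraps to 21407 = 0101001110011111

21407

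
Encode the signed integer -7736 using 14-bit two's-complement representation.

|-7736| = 7736 = 01111000111000 in 14 bits.
Invert the bits: 10000111000111. Add 1: 10000111001000.
Check: 10000111001000 reads as 8648 − 16384 = -7736.

10000111001000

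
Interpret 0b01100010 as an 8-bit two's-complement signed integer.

98

MSB is 0, so the value is non-negative: 01100010 = 98.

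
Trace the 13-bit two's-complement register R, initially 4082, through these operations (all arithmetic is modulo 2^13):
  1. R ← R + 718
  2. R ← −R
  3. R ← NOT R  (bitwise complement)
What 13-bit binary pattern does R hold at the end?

Start: R = 4082 = 0111111110010.
R = 4082 + 718 = 4800; wraps to -3392 = 1001011000000
R = −(-3392) = 3392 = 0110101000000
R = NOT 0110101000000 = 1001010111111 = -3393

1001010111111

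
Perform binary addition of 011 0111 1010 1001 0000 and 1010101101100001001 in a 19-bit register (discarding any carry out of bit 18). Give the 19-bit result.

0001101010110011001

  0110111101010010000
+ 1010101101100001001
= 0001101010110011001  (discard carry-out 1)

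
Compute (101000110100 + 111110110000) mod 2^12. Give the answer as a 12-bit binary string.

  101000110100
+ 111110110000
= 100111100100  (discard carry-out 1)

100111100100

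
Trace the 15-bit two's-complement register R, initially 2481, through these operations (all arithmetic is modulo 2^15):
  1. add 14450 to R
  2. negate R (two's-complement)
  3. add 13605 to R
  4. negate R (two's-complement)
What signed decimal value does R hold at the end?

Start: R = 2481 = 000100110110001.
R = 2481 + 14450 = 16931; wraps to -15837 = 100001000100011
R = −(-15837) = 15837 = 011110111011101
R = 15837 + 13605 = 29442; wraps to -3326 = 111001100000010
R = −(-3326) = 3326 = 000110011111110

3326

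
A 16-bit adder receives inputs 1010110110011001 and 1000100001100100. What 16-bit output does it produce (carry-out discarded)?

  1010110110011001
+ 1000100001100100
= 0011010111111101  (discard carry-out 1)

0011010111111101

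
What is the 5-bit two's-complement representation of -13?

10011

|-13| = 13 = 01101 in 5 bits.
Invert the bits: 10010. Add 1: 10011.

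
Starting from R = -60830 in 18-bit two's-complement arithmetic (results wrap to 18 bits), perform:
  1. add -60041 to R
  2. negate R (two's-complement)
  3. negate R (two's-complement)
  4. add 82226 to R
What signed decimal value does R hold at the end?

Start: R = -60830 = 110001001001100010.
R = -60830 + (-60041) = -120871 = 100010011111011001
R = −(-120871) = 120871 = 011101100000100111
R = −(120871) = -120871 = 100010011111011001
R = -120871 + 82226 = -38645 = 110110100100001011

-38645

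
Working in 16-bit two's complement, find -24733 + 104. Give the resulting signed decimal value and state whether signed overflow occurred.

-24629; no overflow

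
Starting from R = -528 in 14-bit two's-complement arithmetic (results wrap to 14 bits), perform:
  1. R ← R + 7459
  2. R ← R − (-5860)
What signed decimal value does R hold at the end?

Start: R = -528 = 11110111110000.
R = -528 + 7459 = 6931 = 01101100010011
R = 6931 − (-5860) = 12791; wraps to -3593 = 11000111110111

-3593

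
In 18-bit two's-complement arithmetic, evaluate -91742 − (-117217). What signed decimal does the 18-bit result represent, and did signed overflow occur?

25475; no overflow

-91742 → 101001100110100010
-117217 → 100011011000011111
Subtract via negate-and-add: invert 100011011000011111 + 1 = 011100100111100001 (i.e. 117217).
  101001100110100010
+ 011100100111100001
= 000110001110000011  (discard carry-out 1)
Result 000110001110000011: MSB = 0 → value 25475.
Addends (after negating the subtrahend) have opposite signs, so signed overflow cannot occur.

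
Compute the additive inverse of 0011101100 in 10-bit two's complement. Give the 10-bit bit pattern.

1100010100

Invert: 1100010011. Add 1: 1100010100.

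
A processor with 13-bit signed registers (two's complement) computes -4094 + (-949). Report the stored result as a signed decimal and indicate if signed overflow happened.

3149; overflow

-4094 → 1000000000010
-949 → 1110001001011
  1000000000010
+ 1110001001011
= 0110001001101  (discard carry-out 1)
Result 0110001001101: MSB = 0 → value 3149.
Both addends are negative but the stored result is non-negative: signed overflow. The true value -4094 + (-949) = -5043 lies outside [-4096, 4095].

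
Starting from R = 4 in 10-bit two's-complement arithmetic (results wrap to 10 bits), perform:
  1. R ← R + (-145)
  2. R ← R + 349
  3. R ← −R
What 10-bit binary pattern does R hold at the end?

1100110000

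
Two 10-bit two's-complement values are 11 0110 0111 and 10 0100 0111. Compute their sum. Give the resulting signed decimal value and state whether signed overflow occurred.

11 0110 0111 → 1101100111 = -153 (signed)
10 0100 0111 → 1001000111 = -441 (signed)
  1101100111
+ 1001000111
= 0110101110  (discard carry-out 1)
Result 0110101110: MSB = 0 → value 430.
Both addends are negative but the stored result is non-negative: signed overflow. The true value -153 + (-441) = -594 lies outside [-512, 511].

430; overflow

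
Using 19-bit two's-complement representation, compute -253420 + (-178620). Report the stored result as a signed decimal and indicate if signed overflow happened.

92248; overflow

-253420 → 1000010001000010100
-178620 → 1010100011001000100
  1000010001000010100
+ 1010100011001000100
= 0010110100001011000  (discard carry-out 1)
Result 0010110100001011000: MSB = 0 → value 92248.
Both addends are negative but the stored result is non-negative: signed overflow. The true value -253420 + (-178620) = -432040 lies outside [-262144, 262143].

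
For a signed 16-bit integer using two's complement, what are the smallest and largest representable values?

Minimum: −2^15 = -32768.
Maximum: 2^15 − 1 = 32767.

min = -32768, max = 32767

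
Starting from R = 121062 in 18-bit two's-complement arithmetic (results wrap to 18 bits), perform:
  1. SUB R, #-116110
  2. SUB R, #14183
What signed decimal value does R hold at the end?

Start: R = 121062 = 011101100011100110.
R = 121062 − (-116110) = 237172; wraps to -24972 = 111001111001110100
R = -24972 − 14183 = -39155 = 110110011100001101

-39155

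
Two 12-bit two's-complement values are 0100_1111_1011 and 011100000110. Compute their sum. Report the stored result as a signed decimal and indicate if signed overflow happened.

0100_1111_1011 → 010011111011 = 1275 (signed)
011100000110 = 1798 (signed)
  010011111011
+ 011100000110
= 110000000001
Result 110000000001: MSB = 1 → 3073 − 4096 = -1023.
Both addends are non-negative but the stored result is negative: signed overflow. The true value 1275 + 1798 = 3073 lies outside [-2048, 2047].

-1023; overflow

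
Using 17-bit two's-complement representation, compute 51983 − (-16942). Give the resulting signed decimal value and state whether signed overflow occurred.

-62147; overflow

51983 → 01100101100001111
-16942 → 11011110111010010
Subtract via negate-and-add: invert 11011110111010010 + 1 = 00100001000101110 (i.e. 16942).
  01100101100001111
+ 00100001000101110
= 10000110100111101
Result 10000110100111101: MSB = 1 → 68925 − 131072 = -62147.
Both addends (after negating the subtrahend) are non-negative but the stored result is negative: signed overflow. The true value 51983 − (-16942) = 68925 lies outside [-65536, 65535].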